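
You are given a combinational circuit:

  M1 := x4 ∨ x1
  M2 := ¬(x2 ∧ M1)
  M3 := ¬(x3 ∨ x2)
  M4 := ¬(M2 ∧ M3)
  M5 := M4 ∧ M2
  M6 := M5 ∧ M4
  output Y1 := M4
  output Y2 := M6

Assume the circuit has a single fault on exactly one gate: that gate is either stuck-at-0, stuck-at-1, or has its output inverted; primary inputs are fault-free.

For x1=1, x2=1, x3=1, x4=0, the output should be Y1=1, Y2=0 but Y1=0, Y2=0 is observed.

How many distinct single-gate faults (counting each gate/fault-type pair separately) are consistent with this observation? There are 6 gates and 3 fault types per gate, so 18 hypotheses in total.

Fault-free: M1=1, M2=0, M3=0, M4=1, M5=0, M6=0 → Y1=1, Y2=0. Observed Y1=0, Y2=0.
  M1: none of the 3 fault types match ✗
  M2: none of the 3 fault types match ✗
  M3: none of the 3 fault types match ✗
  M4: stuck-at-0, inverted output ✓; others ✗
  M5: none of the 3 fault types match ✗
  M6: none of the 3 fault types match ✗
Consistent faults: {M4 stuck-at-0, M4 inverted output} — 2 in all.

2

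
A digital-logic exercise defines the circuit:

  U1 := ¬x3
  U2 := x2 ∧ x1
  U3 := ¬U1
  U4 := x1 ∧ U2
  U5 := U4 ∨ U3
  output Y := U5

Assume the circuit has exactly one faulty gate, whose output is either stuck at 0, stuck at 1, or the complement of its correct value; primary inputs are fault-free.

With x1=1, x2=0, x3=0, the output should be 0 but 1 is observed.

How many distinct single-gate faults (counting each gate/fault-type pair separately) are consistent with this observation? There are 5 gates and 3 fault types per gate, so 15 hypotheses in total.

10

Fault-free: U1=1, U2=0, U3=0, U4=0, U5=0 → 0. Observed 1.
  U1: stuck-at-0, inverted output ✓; others ✗
  U2: stuck-at-1, inverted output ✓; others ✗
  U3: stuck-at-1, inverted output ✓; others ✗
  U4: stuck-at-1, inverted output ✓; others ✗
  U5: stuck-at-1, inverted output ✓; others ✗
Consistent faults: {U1 stuck-at-0, U1 inverted output, U2 stuck-at-1, U2 inverted output, U3 stuck-at-1, U3 inverted output, U4 stuck-at-1, U4 inverted output, U5 stuck-at-1, U5 inverted output} — 10 in all.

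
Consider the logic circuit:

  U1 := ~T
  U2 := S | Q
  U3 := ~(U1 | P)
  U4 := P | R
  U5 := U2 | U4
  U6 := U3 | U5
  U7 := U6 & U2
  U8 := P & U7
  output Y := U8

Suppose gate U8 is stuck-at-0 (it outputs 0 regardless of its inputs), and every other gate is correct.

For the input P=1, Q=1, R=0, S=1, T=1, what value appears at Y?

Propagate with U8 forced: U1=0, U2=1, U3=0, U4=1, U5=1, U6=1, U7=1, U8=0 [stuck-at-0].
So Y = 0. (Without the fault it would be 1.)

0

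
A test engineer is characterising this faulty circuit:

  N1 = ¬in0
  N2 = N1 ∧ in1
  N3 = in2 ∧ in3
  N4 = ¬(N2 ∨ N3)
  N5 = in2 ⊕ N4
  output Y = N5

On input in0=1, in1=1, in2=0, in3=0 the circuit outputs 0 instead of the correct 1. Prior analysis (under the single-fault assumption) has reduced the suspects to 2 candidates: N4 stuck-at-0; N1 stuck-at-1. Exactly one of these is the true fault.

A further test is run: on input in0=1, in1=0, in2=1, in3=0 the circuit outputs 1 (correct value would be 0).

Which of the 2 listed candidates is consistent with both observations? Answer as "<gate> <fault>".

Evaluate each candidate on input in0=1, in1=0, in2=1, in3=0:
  N4 stuck-at-0: N1=0, N2=0, N3=0, N4=0 [stuck-at-0], N5=1 → 1 — matches
  N1 stuck-at-1: N1=1 [stuck-at-1], N2=0, N3=0, N4=1, N5=0 → 0 — eliminated
Only N4 stuck-at-0 reproduces the observed 1.

N4 stuck-at-0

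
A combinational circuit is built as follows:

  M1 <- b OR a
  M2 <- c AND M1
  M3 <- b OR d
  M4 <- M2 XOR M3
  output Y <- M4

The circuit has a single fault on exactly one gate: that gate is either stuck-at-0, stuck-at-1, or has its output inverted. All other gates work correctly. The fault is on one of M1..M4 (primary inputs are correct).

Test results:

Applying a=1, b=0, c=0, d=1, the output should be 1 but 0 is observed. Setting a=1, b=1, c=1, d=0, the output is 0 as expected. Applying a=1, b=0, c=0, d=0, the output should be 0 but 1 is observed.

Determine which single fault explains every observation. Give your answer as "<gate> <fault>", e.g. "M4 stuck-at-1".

Fault-free values for test 1 (a=1, b=0, c=0, d=1): M1=1, M2=0, M3=1, M4=1, giving Y=1. Observed 0.
Test 1: faults giving observed 0 are {M2 stuck-at-1, M2 inverted output, M3 stuck-at-0, M3 inverted output, M4 stuck-at-0, M4 inverted output}.
Test 2 (a=1, b=1, c=1, d=0): fault-free M1=1, M2=1, M3=1, M4=0 → 0; observed 0. Eliminates M2 inverted output, M3 stuck-at-0, M3 inverted output, M4 inverted output.
Test 3 (a=1, b=0, c=0, d=0): fault-free M1=1, M2=0, M3=0, M4=0 → 0; observed 1. Eliminates M4 stuck-at-0.
Only M2 stuck-at-1 is consistent with every test.

M2 stuck-at-1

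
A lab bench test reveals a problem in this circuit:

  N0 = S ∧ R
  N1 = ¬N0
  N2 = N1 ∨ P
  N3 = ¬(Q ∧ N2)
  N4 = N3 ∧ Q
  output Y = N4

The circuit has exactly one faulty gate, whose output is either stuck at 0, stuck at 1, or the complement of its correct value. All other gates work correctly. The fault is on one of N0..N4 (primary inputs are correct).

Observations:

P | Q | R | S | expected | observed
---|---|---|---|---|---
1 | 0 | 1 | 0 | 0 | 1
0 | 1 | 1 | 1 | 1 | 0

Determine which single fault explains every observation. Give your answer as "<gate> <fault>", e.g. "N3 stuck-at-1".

Fault-free values for test 1 (P=1, Q=0, R=1, S=0): N0=0, N1=1, N2=1, N3=1, N4=0, giving Y=0. Observed 1.
Test 1: faults giving observed 1 are {N4 stuck-at-1, N4 inverted output}.
Test 2 (P=0, Q=1, R=1, S=1): fault-free N0=1, N1=0, N2=0, N3=1, N4=1 → 1; observed 0. Eliminates N4 stuck-at-1.
Only N4 inverted output is consistent with every test.

N4 inverted output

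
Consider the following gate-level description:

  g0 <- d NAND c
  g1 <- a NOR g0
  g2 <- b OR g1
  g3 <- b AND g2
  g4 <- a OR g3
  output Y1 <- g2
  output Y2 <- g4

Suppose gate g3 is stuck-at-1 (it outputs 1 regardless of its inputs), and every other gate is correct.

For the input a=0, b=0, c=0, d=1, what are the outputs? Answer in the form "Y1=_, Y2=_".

Propagate with g3 forced: g0=1, g1=0, g2=0, g3=1 [stuck-at-1], g4=1.
So the outputs are Y1=0, Y2=1. (Without the fault they would be Y1=0, Y2=0.)

Y1=0, Y2=1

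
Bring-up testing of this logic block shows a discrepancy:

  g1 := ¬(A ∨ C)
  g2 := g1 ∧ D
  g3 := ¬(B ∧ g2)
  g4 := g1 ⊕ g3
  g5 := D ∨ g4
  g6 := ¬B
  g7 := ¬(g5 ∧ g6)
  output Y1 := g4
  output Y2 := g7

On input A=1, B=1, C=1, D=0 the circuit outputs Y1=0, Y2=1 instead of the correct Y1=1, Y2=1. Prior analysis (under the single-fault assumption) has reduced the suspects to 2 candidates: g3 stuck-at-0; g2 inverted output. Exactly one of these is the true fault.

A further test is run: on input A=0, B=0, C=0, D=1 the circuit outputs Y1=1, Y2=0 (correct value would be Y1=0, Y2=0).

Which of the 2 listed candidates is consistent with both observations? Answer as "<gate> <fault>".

g3 stuck-at-0

Evaluate each candidate on input A=0, B=0, C=0, D=1:
  g3 stuck-at-0: g1=1, g2=1, g3=0 [stuck-at-0], g4=1, g5=1, g6=1, g7=0 → Y1=1, Y2=0 — matches
  g2 inverted output: g1=1, g2=0 [inverted output], g3=1, g4=0, g5=1, g6=1, g7=0 → Y1=0, Y2=0 — eliminated
Only g3 stuck-at-0 reproduces the observed Y1=1, Y2=0.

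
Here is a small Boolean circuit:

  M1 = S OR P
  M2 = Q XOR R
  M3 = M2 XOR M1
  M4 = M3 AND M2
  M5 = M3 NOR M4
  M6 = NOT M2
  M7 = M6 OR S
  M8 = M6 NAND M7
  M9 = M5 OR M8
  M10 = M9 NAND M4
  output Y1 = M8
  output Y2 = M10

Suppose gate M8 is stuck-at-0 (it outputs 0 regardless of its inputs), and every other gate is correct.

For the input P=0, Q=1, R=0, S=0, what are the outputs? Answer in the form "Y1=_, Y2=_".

Y1=0, Y2=1

Propagate with M8 forced: M1=0, M2=1, M3=1, M4=1, M5=0, M6=0, M7=0, M8=0 [stuck-at-0], M9=0, M10=1.
So the outputs are Y1=0, Y2=1. (Without the fault they would be Y1=1, Y2=0.)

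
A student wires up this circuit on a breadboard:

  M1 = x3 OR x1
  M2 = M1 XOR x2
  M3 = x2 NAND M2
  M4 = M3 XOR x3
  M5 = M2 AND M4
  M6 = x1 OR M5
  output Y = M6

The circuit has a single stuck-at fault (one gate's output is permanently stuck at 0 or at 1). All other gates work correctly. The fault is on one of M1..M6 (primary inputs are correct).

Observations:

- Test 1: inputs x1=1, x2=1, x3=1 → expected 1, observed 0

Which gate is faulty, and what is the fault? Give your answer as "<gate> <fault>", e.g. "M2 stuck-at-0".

M6 stuck-at-0

Fault-free values for test 1 (x1=1, x2=1, x3=1): M1=1, M2=0, M3=1, M4=0, M5=0, M6=1, giving Y=1. Observed 0.
Test 1: faults giving observed 0 are {M6 stuck-at-0}.
Only M6 stuck-at-0 is consistent with every test.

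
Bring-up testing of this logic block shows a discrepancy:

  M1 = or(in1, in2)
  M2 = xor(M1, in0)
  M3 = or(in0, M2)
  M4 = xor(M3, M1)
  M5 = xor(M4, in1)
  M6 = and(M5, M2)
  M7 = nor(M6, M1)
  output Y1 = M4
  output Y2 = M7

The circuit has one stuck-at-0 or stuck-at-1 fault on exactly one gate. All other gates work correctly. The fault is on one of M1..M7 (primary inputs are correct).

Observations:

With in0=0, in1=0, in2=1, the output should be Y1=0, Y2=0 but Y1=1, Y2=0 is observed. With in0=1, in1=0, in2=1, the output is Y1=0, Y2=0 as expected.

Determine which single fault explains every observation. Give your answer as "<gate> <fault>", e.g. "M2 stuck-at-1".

Fault-free values for test 1 (in0=0, in1=0, in2=1): M1=1, M2=1, M3=1, M4=0, M5=0, M6=0, M7=0, giving Y1=0, Y2=0. Observed Y1=1, Y2=0.
Test 1: faults giving observed Y1=1, Y2=0 are {M2 stuck-at-0, M3 stuck-at-0, M4 stuck-at-1}.
Test 2 (in0=1, in1=0, in2=1): fault-free M1=1, M2=0, M3=1, M4=0, M5=0, M6=0, M7=0 → Y1=0, Y2=0; observed Y1=0, Y2=0. Eliminates M3 stuck-at-0, M4 stuck-at-1.
Only M2 stuck-at-0 is consistent with every test.

M2 stuck-at-0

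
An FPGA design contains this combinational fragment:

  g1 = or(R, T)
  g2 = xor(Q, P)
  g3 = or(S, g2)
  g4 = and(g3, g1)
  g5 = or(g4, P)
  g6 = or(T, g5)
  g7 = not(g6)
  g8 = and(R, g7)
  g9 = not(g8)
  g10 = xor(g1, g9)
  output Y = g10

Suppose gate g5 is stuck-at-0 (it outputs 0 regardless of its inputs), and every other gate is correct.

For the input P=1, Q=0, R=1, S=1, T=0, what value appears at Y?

1

Propagate with g5 forced: g1=1, g2=1, g3=1, g4=1, g5=0 [stuck-at-0], g6=0, g7=1, g8=1, g9=0, g10=1.
So Y = 1. (Without the fault it would be 0.)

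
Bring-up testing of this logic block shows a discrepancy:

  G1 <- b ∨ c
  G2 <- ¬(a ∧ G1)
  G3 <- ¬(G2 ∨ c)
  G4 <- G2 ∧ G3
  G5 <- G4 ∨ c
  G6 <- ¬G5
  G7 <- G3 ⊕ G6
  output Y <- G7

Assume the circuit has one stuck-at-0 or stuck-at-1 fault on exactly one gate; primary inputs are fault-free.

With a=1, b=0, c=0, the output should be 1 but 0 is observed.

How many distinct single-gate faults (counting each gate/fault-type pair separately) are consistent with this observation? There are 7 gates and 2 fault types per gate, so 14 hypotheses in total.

6

Fault-free: G1=0, G2=1, G3=0, G4=0, G5=0, G6=1, G7=1 → 1. Observed 0.
  G1 stuck-at-0: output 1 ✗
  G1 stuck-at-1: output 0 ✓
  G2 stuck-at-0: output 0 ✓
  G2 stuck-at-1: output 1 ✗
  G3 stuck-at-0: output 1 ✗
  G3 stuck-at-1: output 1 ✗
  G4 stuck-at-0: output 1 ✗
  G4 stuck-at-1: output 0 ✓
  G5 stuck-at-0: output 1 ✗
  G5 stuck-at-1: output 0 ✓
  G6 stuck-at-0: output 0 ✓
  G6 stuck-at-1: output 1 ✗
  G7 stuck-at-0: output 0 ✓
  G7 stuck-at-1: output 1 ✗
Consistent faults: {G1 stuck-at-1, G2 stuck-at-0, G4 stuck-at-1, G5 stuck-at-1, G6 stuck-at-0, G7 stuck-at-0} — 6 in all.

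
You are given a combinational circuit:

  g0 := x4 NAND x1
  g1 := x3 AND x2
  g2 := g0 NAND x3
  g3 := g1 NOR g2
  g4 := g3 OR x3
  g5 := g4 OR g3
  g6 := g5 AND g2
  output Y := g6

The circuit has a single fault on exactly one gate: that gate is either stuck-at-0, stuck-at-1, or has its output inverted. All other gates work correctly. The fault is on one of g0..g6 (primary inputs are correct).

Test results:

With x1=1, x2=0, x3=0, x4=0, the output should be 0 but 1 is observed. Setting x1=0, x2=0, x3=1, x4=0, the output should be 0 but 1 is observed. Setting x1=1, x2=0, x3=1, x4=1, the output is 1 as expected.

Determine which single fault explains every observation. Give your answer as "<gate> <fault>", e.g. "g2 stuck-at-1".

g6 stuck-at-1

Fault-free values for test 1 (x1=1, x2=0, x3=0, x4=0): g0=1, g1=0, g2=1, g3=0, g4=0, g5=0, g6=0, giving Y=0. Observed 1.
Test 1: faults giving observed 1 are {g3 stuck-at-1, g3 inverted output, g4 stuck-at-1, g4 inverted output, g5 stuck-at-1, g5 inverted output, g6 stuck-at-1, g6 inverted output}.
Test 2 (x1=0, x2=0, x3=1, x4=0): fault-free g0=1, g1=0, g2=0, g3=1, g4=1, g5=1, g6=0 → 0; observed 1. Eliminates g3 stuck-at-1, g3 inverted output, g4 stuck-at-1, g4 inverted output, g5 stuck-at-1, g5 inverted output.
Test 3 (x1=1, x2=0, x3=1, x4=1): fault-free g0=0, g1=0, g2=1, g3=0, g4=1, g5=1, g6=1 → 1; observed 1. Eliminates g6 inverted output.
Only g6 stuck-at-1 is consistent with every test.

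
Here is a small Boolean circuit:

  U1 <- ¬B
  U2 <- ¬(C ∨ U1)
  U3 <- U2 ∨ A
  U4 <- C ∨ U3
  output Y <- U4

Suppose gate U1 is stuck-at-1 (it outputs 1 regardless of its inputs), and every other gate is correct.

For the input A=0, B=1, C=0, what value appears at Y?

0

Propagate with U1 forced: U1=1 [stuck-at-1], U2=0, U3=0, U4=0.
So Y = 0. (Without the fault it would be 1.)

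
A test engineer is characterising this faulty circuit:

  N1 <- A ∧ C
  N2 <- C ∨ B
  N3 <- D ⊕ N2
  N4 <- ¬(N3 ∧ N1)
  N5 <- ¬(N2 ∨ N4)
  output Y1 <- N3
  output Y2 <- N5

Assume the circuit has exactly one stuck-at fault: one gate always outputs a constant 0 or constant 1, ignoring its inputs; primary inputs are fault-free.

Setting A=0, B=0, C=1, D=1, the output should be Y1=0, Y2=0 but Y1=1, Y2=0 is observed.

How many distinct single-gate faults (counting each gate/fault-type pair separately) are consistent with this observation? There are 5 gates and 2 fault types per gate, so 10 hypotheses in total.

Fault-free: N1=0, N2=1, N3=0, N4=1, N5=0 → Y1=0, Y2=0. Observed Y1=1, Y2=0.
  N1 stuck-at-0: output Y1=0, Y2=0 ✗
  N1 stuck-at-1: output Y1=0, Y2=0 ✗
  N2 stuck-at-0: output Y1=1, Y2=0 ✓
  N2 stuck-at-1: output Y1=0, Y2=0 ✗
  N3 stuck-at-0: output Y1=0, Y2=0 ✗
  N3 stuck-at-1: output Y1=1, Y2=0 ✓
  N4 stuck-at-0: output Y1=0, Y2=0 ✗
  N4 stuck-at-1: output Y1=0, Y2=0 ✗
  N5 stuck-at-0: output Y1=0, Y2=0 ✗
  N5 stuck-at-1: output Y1=0, Y2=1 ✗
Consistent faults: {N2 stuck-at-0, N3 stuck-at-1} — 2 in all.

2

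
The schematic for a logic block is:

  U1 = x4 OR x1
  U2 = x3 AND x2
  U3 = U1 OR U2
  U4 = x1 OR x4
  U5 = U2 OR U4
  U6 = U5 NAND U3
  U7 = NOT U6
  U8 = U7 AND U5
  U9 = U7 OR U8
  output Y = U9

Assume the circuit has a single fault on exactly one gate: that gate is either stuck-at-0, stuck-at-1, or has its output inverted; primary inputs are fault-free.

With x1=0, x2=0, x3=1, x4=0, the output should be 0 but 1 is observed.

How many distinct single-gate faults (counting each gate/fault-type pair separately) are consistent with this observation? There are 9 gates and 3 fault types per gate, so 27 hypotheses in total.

10

Fault-free: U1=0, U2=0, U3=0, U4=0, U5=0, U6=1, U7=0, U8=0, U9=0 → 0. Observed 1.
  U1: none of the 3 fault types match ✗
  U2: stuck-at-1, inverted output ✓; others ✗
  U3: none of the 3 fault types match ✗
  U4: none of the 3 fault types match ✗
  U5: none of the 3 fault types match ✗
  U6: stuck-at-0, inverted output ✓; others ✗
  U7: stuck-at-1, inverted output ✓; others ✗
  U8: stuck-at-1, inverted output ✓; others ✗
  U9: stuck-at-1, inverted output ✓; others ✗
Consistent faults: {U2 stuck-at-1, U2 inverted output, U6 stuck-at-0, U6 inverted output, U7 stuck-at-1, U7 inverted output, U8 stuck-at-1, U8 inverted output, U9 stuck-at-1, U9 inverted output} — 10 in all.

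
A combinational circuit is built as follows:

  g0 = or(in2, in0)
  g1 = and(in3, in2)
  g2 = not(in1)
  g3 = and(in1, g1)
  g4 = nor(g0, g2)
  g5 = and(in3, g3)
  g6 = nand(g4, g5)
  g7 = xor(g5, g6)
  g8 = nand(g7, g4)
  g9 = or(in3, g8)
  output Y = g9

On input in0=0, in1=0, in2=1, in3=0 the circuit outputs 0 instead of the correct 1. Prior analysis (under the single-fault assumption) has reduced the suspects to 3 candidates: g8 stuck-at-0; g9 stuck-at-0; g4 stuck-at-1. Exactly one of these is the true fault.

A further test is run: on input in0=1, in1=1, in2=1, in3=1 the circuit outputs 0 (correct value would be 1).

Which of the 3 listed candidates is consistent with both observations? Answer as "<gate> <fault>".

g9 stuck-at-0

Evaluate each candidate on input in0=1, in1=1, in2=1, in3=1:
  g8 stuck-at-0: g0=1, g1=1, g2=0, g3=1, g4=0, g5=1, g6=1, g7=0, g8=0 [stuck-at-0], g9=1 → 1 — eliminated
  g9 stuck-at-0: g0=1, g1=1, g2=0, g3=1, g4=0, g5=1, g6=1, g7=0, g8=1, g9=0 [stuck-at-0] → 0 — matches
  g4 stuck-at-1: g0=1, g1=1, g2=0, g3=1, g4=1 [stuck-at-1], g5=1, g6=0, g7=1, g8=0, g9=1 → 1 — eliminated
Only g9 stuck-at-0 reproduces the observed 0.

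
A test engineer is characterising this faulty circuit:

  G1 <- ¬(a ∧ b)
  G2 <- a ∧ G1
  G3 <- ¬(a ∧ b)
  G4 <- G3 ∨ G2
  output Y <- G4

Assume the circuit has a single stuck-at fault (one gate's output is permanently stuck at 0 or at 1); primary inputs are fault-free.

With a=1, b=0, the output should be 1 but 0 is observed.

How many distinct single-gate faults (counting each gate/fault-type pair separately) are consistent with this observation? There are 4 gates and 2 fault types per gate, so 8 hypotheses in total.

Fault-free: G1=1, G2=1, G3=1, G4=1 → 1. Observed 0.
  G1 stuck-at-0: output 1 ✗
  G1 stuck-at-1: output 1 ✗
  G2 stuck-at-0: output 1 ✗
  G2 stuck-at-1: output 1 ✗
  G3 stuck-at-0: output 1 ✗
  G3 stuck-at-1: output 1 ✗
  G4 stuck-at-0: output 0 ✓
  G4 stuck-at-1: output 1 ✗
Consistent faults: {G4 stuck-at-0} — 1 in all.

1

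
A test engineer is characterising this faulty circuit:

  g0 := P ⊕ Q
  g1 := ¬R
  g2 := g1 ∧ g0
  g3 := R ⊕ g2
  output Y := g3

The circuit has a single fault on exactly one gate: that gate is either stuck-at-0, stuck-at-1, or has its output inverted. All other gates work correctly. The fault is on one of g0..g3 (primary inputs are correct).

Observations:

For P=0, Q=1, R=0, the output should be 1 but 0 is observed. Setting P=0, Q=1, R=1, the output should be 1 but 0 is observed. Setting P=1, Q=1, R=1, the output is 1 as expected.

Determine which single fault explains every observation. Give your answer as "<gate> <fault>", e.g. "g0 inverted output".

Fault-free values for test 1 (P=0, Q=1, R=0): g0=1, g1=1, g2=1, g3=1, giving Y=1. Observed 0.
Test 1: faults giving observed 0 are {g0 stuck-at-0, g0 inverted output, g1 stuck-at-0, g1 inverted output, g2 stuck-at-0, g2 inverted output, g3 stuck-at-0, g3 inverted output}.
Test 2 (P=0, Q=1, R=1): fault-free g0=1, g1=0, g2=0, g3=1 → 1; observed 0. Eliminates g0 stuck-at-0, g0 inverted output, g1 stuck-at-0, g2 stuck-at-0.
Test 3 (P=1, Q=1, R=1): fault-free g0=0, g1=0, g2=0, g3=1 → 1; observed 1. Eliminates g2 inverted output, g3 stuck-at-0, g3 inverted output.
Only g1 inverted output is consistent with every test.

g1 inverted output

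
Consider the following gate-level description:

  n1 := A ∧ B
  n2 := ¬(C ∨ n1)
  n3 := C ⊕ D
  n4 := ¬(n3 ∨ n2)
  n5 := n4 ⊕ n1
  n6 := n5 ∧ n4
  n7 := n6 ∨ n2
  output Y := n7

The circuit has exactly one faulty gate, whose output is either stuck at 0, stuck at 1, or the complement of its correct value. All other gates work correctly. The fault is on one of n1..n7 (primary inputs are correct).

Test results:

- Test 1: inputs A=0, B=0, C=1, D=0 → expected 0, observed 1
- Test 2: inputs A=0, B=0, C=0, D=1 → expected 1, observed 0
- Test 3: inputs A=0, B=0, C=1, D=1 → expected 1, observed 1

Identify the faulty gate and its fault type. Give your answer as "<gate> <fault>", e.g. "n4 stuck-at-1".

Fault-free values for test 1 (A=0, B=0, C=1, D=0): n1=0, n2=0, n3=1, n4=0, n5=0, n6=0, n7=0, giving Y=0. Observed 1.
Test 1: faults giving observed 1 are {n2 stuck-at-1, n2 inverted output, n3 stuck-at-0, n3 inverted output, n4 stuck-at-1, n4 inverted output, n6 stuck-at-1, n6 inverted output, n7 stuck-at-1, n7 inverted output}.
Test 2 (A=0, B=0, C=0, D=1): fault-free n1=0, n2=1, n3=1, n4=0, n5=0, n6=0, n7=1 → 1; observed 0. Eliminates n2 stuck-at-1, n3 stuck-at-0, n3 inverted output, n4 stuck-at-1, n4 inverted output, n6 stuck-at-1, n6 inverted output, n7 stuck-at-1.
Test 3 (A=0, B=0, C=1, D=1): fault-free n1=0, n2=0, n3=0, n4=1, n5=1, n6=1, n7=1 → 1; observed 1. Eliminates n7 inverted output.
Only n2 inverted output is consistent with every test.

n2 inverted output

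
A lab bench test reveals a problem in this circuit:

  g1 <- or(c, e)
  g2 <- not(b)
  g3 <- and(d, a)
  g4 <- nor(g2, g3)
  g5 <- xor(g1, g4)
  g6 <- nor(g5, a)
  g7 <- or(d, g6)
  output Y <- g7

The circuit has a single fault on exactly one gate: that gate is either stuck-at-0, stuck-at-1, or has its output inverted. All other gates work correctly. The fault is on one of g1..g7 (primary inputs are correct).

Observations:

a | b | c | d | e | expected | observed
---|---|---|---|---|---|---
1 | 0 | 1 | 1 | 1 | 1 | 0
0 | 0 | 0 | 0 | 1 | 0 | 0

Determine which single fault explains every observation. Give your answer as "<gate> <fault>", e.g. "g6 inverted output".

g7 stuck-at-0

Fault-free values for test 1 (a=1, b=0, c=1, d=1, e=1): g1=1, g2=1, g3=1, g4=0, g5=1, g6=0, g7=1, giving Y=1. Observed 0.
Test 1: faults giving observed 0 are {g7 stuck-at-0, g7 inverted output}.
Test 2 (a=0, b=0, c=0, d=0, e=1): fault-free g1=1, g2=1, g3=0, g4=0, g5=1, g6=0, g7=0 → 0; observed 0. Eliminates g7 inverted output.
Only g7 stuck-at-0 is consistent with every test.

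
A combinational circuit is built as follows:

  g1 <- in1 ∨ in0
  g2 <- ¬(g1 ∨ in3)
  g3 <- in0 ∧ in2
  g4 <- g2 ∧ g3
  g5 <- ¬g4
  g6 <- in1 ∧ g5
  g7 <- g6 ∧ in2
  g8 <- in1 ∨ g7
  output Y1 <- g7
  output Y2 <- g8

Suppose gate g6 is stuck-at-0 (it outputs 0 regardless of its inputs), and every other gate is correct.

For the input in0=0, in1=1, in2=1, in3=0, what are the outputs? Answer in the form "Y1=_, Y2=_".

Y1=0, Y2=1

Propagate with g6 forced: g1=1, g2=0, g3=0, g4=0, g5=1, g6=0 [stuck-at-0], g7=0, g8=1.
So the outputs are Y1=0, Y2=1. (Without the fault they would be Y1=1, Y2=1.)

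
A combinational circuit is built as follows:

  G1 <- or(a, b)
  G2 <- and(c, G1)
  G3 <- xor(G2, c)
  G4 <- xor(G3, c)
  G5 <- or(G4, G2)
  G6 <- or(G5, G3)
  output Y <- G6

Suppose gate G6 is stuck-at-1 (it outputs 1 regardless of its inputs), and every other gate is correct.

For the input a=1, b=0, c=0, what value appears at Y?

Propagate with G6 forced: G1=1, G2=0, G3=0, G4=0, G5=0, G6=1 [stuck-at-1].
So Y = 1. (Without the fault it would be 0.)

1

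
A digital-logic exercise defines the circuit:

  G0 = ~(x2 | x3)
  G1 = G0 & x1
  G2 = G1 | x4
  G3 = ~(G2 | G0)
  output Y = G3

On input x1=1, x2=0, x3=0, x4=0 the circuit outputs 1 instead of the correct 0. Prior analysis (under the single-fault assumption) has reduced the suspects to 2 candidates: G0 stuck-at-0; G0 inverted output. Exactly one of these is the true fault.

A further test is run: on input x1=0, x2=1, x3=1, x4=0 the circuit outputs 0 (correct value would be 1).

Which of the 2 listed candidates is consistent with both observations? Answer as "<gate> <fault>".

G0 inverted output

Evaluate each candidate on input x1=0, x2=1, x3=1, x4=0:
  G0 stuck-at-0: G0=0 [stuck-at-0], G1=0, G2=0, G3=1 → 1 — eliminated
  G0 inverted output: G0=1 [inverted output], G1=0, G2=0, G3=0 → 0 — matches
Only G0 inverted output reproduces the observed 0.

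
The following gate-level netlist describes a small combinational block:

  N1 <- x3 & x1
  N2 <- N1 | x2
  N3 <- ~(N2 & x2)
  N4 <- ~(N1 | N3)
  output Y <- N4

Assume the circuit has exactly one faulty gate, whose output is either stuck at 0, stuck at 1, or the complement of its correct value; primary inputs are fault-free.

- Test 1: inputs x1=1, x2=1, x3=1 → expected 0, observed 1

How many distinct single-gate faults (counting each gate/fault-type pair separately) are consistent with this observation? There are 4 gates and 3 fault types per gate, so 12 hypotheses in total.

Fault-free: N1=1, N2=1, N3=0, N4=0 → 0. Observed 1.
  N1 stuck-at-0: output 1 ✓
  N1 stuck-at-1: output 0 ✗
  N1 inverted output: output 1 ✓
  N2 stuck-at-0: output 0 ✗
  N2 stuck-at-1: output 0 ✗
  N2 inverted output: output 0 ✗
  N3 stuck-at-0: output 0 ✗
  N3 stuck-at-1: output 0 ✗
  N3 inverted output: output 0 ✗
  N4 stuck-at-0: output 0 ✗
  N4 stuck-at-1: output 1 ✓
  N4 inverted output: output 1 ✓
Consistent faults: {N1 stuck-at-0, N1 inverted output, N4 stuck-at-1, N4 inverted output} — 4 in all.

4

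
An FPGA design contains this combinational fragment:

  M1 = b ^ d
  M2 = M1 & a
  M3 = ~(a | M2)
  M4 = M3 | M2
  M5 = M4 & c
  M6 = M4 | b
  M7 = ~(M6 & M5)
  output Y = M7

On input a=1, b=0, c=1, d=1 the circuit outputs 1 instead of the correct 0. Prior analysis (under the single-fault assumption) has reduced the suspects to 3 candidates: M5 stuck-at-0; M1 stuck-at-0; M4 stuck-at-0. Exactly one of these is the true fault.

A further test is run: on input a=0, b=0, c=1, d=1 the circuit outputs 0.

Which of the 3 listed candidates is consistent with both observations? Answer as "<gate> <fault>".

Evaluate each candidate on input a=0, b=0, c=1, d=1:
  M5 stuck-at-0: M1=1, M2=0, M3=1, M4=1, M5=0 [stuck-at-0], M6=1, M7=1 → 1 — eliminated
  M1 stuck-at-0: M1=0 [stuck-at-0], M2=0, M3=1, M4=1, M5=1, M6=1, M7=0 → 0 — matches
  M4 stuck-at-0: M1=1, M2=0, M3=1, M4=0 [stuck-at-0], M5=0, M6=0, M7=1 → 1 — eliminated
Only M1 stuck-at-0 reproduces the observed 0.

M1 stuck-at-0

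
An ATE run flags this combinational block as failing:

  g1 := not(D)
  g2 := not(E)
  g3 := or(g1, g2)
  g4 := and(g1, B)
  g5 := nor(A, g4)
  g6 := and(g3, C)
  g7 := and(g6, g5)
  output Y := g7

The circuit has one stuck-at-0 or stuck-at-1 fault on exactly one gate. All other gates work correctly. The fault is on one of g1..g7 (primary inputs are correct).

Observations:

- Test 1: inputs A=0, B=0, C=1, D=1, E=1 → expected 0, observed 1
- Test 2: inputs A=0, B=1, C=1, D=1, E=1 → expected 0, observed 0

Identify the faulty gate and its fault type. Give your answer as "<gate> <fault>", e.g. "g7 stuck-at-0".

g1 stuck-at-1

Fault-free values for test 1 (A=0, B=0, C=1, D=1, E=1): g1=0, g2=0, g3=0, g4=0, g5=1, g6=0, g7=0, giving Y=0. Observed 1.
Test 1: faults giving observed 1 are {g1 stuck-at-1, g2 stuck-at-1, g3 stuck-at-1, g6 stuck-at-1, g7 stuck-at-1}.
Test 2 (A=0, B=1, C=1, D=1, E=1): fault-free g1=0, g2=0, g3=0, g4=0, g5=1, g6=0, g7=0 → 0; observed 0. Eliminates g2 stuck-at-1, g3 stuck-at-1, g6 stuck-at-1, g7 stuck-at-1.
Only g1 stuck-at-1 is consistent with every test.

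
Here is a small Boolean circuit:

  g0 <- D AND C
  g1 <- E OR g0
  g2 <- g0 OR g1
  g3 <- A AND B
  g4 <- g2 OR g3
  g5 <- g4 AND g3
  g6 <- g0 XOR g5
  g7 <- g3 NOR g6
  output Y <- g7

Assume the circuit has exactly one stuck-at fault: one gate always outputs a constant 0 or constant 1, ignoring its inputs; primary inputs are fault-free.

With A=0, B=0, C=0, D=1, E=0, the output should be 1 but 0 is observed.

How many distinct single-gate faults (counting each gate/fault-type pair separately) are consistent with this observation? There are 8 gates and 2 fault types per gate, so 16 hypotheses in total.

Fault-free: g0=0, g1=0, g2=0, g3=0, g4=0, g5=0, g6=0, g7=1 → 1. Observed 0.
  g0: stuck-at-1 ✓; others ✗
  g1: none of the 2 fault types match ✗
  g2: none of the 2 fault types match ✗
  g3: stuck-at-1 ✓; others ✗
  g4: none of the 2 fault types match ✗
  g5: stuck-at-1 ✓; others ✗
  g6: stuck-at-1 ✓; others ✗
  g7: stuck-at-0 ✓; others ✗
Consistent faults: {g0 stuck-at-1, g3 stuck-at-1, g5 stuck-at-1, g6 stuck-at-1, g7 stuck-at-0} — 5 in all.

5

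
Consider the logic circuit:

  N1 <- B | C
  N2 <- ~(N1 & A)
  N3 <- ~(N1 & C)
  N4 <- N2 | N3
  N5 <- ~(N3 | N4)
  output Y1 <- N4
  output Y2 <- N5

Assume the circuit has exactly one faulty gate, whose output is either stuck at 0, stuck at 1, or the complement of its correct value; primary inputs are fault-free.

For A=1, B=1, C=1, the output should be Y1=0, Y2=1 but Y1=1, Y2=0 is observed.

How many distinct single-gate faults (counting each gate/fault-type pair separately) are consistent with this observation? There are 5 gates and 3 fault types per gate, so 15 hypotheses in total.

Fault-free: N1=1, N2=0, N3=0, N4=0, N5=1 → Y1=0, Y2=1. Observed Y1=1, Y2=0.
  N1: stuck-at-0, inverted output ✓; others ✗
  N2: stuck-at-1, inverted output ✓; others ✗
  N3: stuck-at-1, inverted output ✓; others ✗
  N4: stuck-at-1, inverted output ✓; others ✗
  N5: none of the 3 fault types match ✗
Consistent faults: {N1 stuck-at-0, N1 inverted output, N2 stuck-at-1, N2 inverted output, N3 stuck-at-1, N3 inverted output, N4 stuck-at-1, N4 inverted output} — 8 in all.

8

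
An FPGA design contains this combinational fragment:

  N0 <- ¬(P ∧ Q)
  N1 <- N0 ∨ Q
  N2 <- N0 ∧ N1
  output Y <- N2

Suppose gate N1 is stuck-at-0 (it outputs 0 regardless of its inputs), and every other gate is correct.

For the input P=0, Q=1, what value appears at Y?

Propagate with N1 forced: N0=1, N1=0 [stuck-at-0], N2=0.
So Y = 0. (Without the fault it would be 1.)

0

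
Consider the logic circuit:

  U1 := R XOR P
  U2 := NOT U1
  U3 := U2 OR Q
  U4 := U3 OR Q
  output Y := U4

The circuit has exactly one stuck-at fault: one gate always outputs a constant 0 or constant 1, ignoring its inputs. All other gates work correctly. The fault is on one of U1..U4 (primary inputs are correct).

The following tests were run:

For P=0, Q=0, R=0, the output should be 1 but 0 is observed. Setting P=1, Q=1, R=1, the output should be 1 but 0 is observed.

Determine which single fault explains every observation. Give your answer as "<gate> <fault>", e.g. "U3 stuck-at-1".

Fault-free values for test 1 (P=0, Q=0, R=0): U1=0, U2=1, U3=1, U4=1, giving Y=1. Observed 0.
Test 1: faults giving observed 0 are {U1 stuck-at-1, U2 stuck-at-0, U3 stuck-at-0, U4 stuck-at-0}.
Test 2 (P=1, Q=1, R=1): fault-free U1=0, U2=1, U3=1, U4=1 → 1; observed 0. Eliminates U1 stuck-at-1, U2 stuck-at-0, U3 stuck-at-0.
Only U4 stuck-at-0 is consistent with every test.

U4 stuck-at-0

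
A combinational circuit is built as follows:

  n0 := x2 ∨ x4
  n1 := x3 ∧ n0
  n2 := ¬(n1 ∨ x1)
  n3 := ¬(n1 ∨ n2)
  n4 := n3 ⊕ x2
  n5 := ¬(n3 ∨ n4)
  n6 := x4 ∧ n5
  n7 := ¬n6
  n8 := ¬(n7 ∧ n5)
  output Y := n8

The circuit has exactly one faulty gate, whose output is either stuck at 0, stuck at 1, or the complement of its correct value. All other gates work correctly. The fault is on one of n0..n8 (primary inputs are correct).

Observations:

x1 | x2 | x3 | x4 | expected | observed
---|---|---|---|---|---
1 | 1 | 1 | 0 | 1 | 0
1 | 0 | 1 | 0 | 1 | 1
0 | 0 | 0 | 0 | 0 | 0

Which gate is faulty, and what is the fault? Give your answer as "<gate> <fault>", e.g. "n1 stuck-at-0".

Fault-free values for test 1 (x1=1, x2=1, x3=1, x4=0): n0=1, n1=1, n2=0, n3=0, n4=1, n5=0, n6=0, n7=1, n8=1, giving Y=1. Observed 0.
Test 1: faults giving observed 0 are {n4 stuck-at-0, n4 inverted output, n5 stuck-at-1, n5 inverted output, n8 stuck-at-0, n8 inverted output}.
Test 2 (x1=1, x2=0, x3=1, x4=0): fault-free n0=0, n1=0, n2=0, n3=1, n4=1, n5=0, n6=0, n7=1, n8=1 → 1; observed 1. Eliminates n5 stuck-at-1, n5 inverted output, n8 stuck-at-0, n8 inverted output.
Test 3 (x1=0, x2=0, x3=0, x4=0): fault-free n0=0, n1=0, n2=1, n3=0, n4=0, n5=1, n6=0, n7=1, n8=0 → 0; observed 0. Eliminates n4 inverted output.
Only n4 stuck-at-0 is consistent with every test.

n4 stuck-at-0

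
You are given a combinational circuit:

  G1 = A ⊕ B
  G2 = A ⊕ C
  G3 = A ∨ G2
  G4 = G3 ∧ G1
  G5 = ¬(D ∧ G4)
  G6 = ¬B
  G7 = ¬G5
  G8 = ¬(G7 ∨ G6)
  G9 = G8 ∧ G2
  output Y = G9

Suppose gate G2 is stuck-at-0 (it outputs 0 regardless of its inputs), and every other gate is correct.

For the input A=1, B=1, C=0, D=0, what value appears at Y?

Propagate with G2 forced: G1=0, G2=0 [stuck-at-0], G3=1, G4=0, G5=1, G6=0, G7=0, G8=1, G9=0.
So Y = 0. (Without the fault it would be 1.)

0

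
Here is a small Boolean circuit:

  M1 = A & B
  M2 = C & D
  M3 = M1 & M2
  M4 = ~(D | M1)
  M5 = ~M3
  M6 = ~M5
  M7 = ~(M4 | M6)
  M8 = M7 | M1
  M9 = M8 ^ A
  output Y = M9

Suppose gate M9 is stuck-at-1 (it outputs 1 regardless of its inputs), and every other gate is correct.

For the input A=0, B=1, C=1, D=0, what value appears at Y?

Propagate with M9 forced: M1=0, M2=0, M3=0, M4=1, M5=1, M6=0, M7=0, M8=0, M9=1 [stuck-at-1].
So Y = 1. (Without the fault it would be 0.)

1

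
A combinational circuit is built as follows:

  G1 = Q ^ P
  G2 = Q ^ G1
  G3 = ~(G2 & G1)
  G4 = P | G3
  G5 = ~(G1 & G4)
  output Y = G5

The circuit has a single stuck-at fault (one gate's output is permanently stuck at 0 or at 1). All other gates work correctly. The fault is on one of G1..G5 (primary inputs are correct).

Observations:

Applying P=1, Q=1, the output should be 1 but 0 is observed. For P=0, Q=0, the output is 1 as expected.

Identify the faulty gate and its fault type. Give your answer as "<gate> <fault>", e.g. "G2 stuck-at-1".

Fault-free values for test 1 (P=1, Q=1): G1=0, G2=1, G3=1, G4=1, G5=1, giving Y=1. Observed 0.
Test 1: faults giving observed 0 are {G1 stuck-at-1, G5 stuck-at-0}.
Test 2 (P=0, Q=0): fault-free G1=0, G2=0, G3=1, G4=1, G5=1 → 1; observed 1. Eliminates G5 stuck-at-0.
Only G1 stuck-at-1 is consistent with every test.

G1 stuck-at-1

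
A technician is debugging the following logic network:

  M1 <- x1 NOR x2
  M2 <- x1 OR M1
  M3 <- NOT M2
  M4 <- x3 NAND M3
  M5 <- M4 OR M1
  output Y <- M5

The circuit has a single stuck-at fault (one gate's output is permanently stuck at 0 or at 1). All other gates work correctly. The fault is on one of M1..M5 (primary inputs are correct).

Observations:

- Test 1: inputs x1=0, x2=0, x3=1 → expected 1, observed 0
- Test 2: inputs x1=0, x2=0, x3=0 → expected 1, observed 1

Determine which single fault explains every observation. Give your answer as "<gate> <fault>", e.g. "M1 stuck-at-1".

Fault-free values for test 1 (x1=0, x2=0, x3=1): M1=1, M2=1, M3=0, M4=1, M5=1, giving Y=1. Observed 0.
Test 1: faults giving observed 0 are {M1 stuck-at-0, M5 stuck-at-0}.
Test 2 (x1=0, x2=0, x3=0): fault-free M1=1, M2=1, M3=0, M4=1, M5=1 → 1; observed 1. Eliminates M5 stuck-at-0.
Only M1 stuck-at-0 is consistent with every test.

M1 stuck-at-0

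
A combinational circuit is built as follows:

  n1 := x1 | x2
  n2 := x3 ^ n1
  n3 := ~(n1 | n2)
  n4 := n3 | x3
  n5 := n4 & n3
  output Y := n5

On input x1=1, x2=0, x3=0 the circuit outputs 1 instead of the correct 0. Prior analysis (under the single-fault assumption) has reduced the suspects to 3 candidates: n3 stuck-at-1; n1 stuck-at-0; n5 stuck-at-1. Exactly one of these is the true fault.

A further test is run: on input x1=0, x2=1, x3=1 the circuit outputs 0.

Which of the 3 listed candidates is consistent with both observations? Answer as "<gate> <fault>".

Evaluate each candidate on input x1=0, x2=1, x3=1:
  n3 stuck-at-1: n1=1, n2=0, n3=1 [stuck-at-1], n4=1, n5=1 → 1 — eliminated
  n1 stuck-at-0: n1=0 [stuck-at-0], n2=1, n3=0, n4=1, n5=0 → 0 — matches
  n5 stuck-at-1: n1=1, n2=0, n3=0, n4=1, n5=1 [stuck-at-1] → 1 — eliminated
Only n1 stuck-at-0 reproduces the observed 0.

n1 stuck-at-0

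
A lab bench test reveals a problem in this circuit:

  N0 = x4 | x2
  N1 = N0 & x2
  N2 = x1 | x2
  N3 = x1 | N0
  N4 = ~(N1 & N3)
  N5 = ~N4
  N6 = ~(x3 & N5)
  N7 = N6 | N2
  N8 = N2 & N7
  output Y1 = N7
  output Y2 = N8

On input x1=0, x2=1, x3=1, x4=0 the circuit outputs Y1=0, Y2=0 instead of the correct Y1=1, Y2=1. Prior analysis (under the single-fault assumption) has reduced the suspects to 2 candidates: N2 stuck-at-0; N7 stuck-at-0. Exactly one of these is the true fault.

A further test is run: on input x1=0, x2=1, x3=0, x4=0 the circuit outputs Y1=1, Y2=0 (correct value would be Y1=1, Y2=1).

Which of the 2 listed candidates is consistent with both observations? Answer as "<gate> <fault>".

N2 stuck-at-0

Evaluate each candidate on input x1=0, x2=1, x3=0, x4=0:
  N2 stuck-at-0: N0=1, N1=1, N2=0 [stuck-at-0], N3=1, N4=0, N5=1, N6=1, N7=1, N8=0 → Y1=1, Y2=0 — matches
  N7 stuck-at-0: N0=1, N1=1, N2=1, N3=1, N4=0, N5=1, N6=1, N7=0 [stuck-at-0], N8=0 → Y1=0, Y2=0 — eliminated
Only N2 stuck-at-0 reproduces the observed Y1=1, Y2=0.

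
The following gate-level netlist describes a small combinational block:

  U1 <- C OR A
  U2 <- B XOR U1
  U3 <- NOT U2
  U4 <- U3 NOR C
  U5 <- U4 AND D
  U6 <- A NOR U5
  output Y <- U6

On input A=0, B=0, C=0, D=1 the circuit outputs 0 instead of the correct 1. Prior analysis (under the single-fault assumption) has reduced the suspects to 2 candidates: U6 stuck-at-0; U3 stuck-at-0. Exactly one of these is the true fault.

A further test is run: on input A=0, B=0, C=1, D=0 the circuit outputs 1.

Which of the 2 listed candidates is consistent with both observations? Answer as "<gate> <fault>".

Evaluate each candidate on input A=0, B=0, C=1, D=0:
  U6 stuck-at-0: U1=1, U2=1, U3=0, U4=0, U5=0, U6=0 [stuck-at-0] → 0 — eliminated
  U3 stuck-at-0: U1=1, U2=1, U3=0 [stuck-at-0], U4=0, U5=0, U6=1 → 1 — matches
Only U3 stuck-at-0 reproduces the observed 1.

U3 stuck-at-0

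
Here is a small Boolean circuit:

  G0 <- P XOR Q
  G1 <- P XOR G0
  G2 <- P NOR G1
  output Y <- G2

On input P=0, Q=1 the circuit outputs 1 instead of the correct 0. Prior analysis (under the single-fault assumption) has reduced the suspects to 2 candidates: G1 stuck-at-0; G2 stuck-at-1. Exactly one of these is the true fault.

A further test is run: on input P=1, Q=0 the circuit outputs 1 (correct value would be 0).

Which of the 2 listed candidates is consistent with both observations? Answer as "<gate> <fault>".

G2 stuck-at-1

Evaluate each candidate on input P=1, Q=0:
  G1 stuck-at-0: G0=1, G1=0 [stuck-at-0], G2=0 → 0 — eliminated
  G2 stuck-at-1: G0=1, G1=0, G2=1 [stuck-at-1] → 1 — matches
Only G2 stuck-at-1 reproduces the observed 1.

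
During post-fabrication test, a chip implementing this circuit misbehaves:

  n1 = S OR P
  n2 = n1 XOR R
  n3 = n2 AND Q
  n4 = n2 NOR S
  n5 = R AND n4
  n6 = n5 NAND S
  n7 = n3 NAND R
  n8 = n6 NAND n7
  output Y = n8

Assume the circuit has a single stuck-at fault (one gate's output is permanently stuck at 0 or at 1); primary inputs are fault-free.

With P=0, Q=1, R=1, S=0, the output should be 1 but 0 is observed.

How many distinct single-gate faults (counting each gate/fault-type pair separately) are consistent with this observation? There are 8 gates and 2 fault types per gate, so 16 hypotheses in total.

Fault-free: n1=0, n2=1, n3=1, n4=0, n5=0, n6=1, n7=0, n8=1 → 1. Observed 0.
  n1: stuck-at-1 ✓; others ✗
  n2: stuck-at-0 ✓; others ✗
  n3: stuck-at-0 ✓; others ✗
  n4: none of the 2 fault types match ✗
  n5: none of the 2 fault types match ✗
  n6: none of the 2 fault types match ✗
  n7: stuck-at-1 ✓; others ✗
  n8: stuck-at-0 ✓; others ✗
Consistent faults: {n1 stuck-at-1, n2 stuck-at-0, n3 stuck-at-0, n7 stuck-at-1, n8 stuck-at-0} — 5 in all.

5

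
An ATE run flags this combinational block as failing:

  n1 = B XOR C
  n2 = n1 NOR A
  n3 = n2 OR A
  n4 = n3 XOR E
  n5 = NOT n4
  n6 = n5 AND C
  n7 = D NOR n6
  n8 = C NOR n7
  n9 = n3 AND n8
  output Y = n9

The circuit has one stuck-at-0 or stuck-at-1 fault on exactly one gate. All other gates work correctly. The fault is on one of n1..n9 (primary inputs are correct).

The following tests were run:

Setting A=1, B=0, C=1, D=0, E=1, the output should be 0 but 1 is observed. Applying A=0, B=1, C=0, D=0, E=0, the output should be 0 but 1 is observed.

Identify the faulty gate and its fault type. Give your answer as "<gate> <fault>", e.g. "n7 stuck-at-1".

n9 stuck-at-1

Fault-free values for test 1 (A=1, B=0, C=1, D=0, E=1): n1=1, n2=0, n3=1, n4=0, n5=1, n6=1, n7=0, n8=0, n9=0, giving Y=0. Observed 1.
Test 1: faults giving observed 1 are {n8 stuck-at-1, n9 stuck-at-1}.
Test 2 (A=0, B=1, C=0, D=0, E=0): fault-free n1=1, n2=0, n3=0, n4=0, n5=1, n6=0, n7=1, n8=0, n9=0 → 0; observed 1. Eliminates n8 stuck-at-1.
Only n9 stuck-at-1 is consistent with every test.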